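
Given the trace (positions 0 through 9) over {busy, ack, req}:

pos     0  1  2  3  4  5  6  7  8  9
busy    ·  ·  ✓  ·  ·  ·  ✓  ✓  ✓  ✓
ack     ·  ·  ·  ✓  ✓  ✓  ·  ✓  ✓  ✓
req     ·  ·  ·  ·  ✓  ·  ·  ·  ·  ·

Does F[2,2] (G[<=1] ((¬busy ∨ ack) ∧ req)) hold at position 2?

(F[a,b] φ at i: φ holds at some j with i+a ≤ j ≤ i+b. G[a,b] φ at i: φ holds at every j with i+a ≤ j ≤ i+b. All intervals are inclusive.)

Does not hold

Check G[<=1] ((¬busy ∨ ack) ∧ req) at each j in [4,4]:
  j=4: fails at 5
No position in the window satisfies it → formula fails.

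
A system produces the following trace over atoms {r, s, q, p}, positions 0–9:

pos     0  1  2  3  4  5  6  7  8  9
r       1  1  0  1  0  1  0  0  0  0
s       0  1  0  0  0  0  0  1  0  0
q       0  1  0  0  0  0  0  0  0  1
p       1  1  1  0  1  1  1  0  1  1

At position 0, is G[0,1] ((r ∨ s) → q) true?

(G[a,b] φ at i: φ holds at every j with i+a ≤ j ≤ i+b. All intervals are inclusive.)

Check ((r ∨ s) → q) at every j in [0,1]:
  j=0: antecedent true; consequent false → ✗
  j=1: antecedent true; consequent true → ✓
Fails at j=0 → formula fails.

No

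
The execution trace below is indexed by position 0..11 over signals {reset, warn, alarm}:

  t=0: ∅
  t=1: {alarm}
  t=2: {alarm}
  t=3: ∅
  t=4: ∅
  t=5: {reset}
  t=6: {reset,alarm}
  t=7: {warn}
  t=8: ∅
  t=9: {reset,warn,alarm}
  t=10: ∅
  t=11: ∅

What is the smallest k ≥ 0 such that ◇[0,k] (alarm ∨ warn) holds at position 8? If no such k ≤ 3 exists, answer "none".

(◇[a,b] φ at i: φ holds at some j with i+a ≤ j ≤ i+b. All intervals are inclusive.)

Scan j = 8,9,… for (alarm ∨ warn):
  j=8: fails
  j=9: holds
First hit at j=9, so smallest k = 9-8 = 1.

1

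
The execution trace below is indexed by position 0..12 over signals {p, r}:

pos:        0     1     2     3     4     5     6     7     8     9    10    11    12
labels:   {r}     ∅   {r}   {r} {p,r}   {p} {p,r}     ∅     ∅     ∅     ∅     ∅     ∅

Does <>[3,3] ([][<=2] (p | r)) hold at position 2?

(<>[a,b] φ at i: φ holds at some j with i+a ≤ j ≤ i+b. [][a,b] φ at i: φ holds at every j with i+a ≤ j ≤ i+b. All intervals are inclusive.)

Check [][<=2] (p | r) at each j in [5,5]:
  j=5: fails at 7
No position in the window satisfies it → formula fails.

No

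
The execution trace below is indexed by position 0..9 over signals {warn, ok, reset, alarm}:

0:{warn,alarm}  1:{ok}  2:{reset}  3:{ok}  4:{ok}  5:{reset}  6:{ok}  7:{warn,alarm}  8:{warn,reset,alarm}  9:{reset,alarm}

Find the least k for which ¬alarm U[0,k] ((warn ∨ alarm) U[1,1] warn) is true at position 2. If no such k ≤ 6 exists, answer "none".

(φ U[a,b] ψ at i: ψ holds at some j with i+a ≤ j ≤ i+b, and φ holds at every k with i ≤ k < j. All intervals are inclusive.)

5

Need earliest j ≥ 2 with ((warn ∨ alarm) U[1,1] warn), and ¬alarm at every k in [2,j-1].
  j=2: rhs fails.
  j=3: rhs fails.
  j=4: rhs fails.
  j=5: rhs fails.
  j=6: rhs fails.
  j=7: rhs holds; lhs holds on [2,6]. k = 5.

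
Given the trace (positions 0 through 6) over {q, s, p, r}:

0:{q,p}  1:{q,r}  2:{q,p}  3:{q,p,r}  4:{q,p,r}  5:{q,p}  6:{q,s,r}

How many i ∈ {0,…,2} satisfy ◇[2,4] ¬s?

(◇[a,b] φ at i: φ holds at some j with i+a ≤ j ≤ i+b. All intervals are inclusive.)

3

Evaluate at each i in [0,2]:
  i=0: ✓ (witness j=2)
  i=1: ✓ (witness j=3)
  i=2: ✓ (witness j=4)
Positions where it holds: {0, 1, 2} → 3.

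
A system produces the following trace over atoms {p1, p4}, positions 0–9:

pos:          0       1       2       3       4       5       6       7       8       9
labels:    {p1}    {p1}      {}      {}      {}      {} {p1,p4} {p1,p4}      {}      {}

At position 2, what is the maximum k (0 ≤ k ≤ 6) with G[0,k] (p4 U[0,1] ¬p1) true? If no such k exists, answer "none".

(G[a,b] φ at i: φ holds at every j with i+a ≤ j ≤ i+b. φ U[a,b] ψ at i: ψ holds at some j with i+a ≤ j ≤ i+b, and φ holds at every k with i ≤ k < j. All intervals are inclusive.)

3

(p4 U[0,1] ¬p1) must hold from j=2 onward; find where it first fails.
  j=2: holds
  j=3: holds
  j=4: holds
  j=5: holds
  j=6: fails
Holds on [2,5], so largest k = 3.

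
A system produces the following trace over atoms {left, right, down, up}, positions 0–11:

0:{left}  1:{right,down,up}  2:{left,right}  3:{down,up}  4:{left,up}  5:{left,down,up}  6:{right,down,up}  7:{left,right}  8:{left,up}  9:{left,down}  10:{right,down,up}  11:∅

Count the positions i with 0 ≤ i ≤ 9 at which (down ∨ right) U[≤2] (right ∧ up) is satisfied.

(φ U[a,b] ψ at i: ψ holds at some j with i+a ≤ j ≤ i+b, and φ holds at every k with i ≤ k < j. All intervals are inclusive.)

4

Evaluate at each i in [0,9]:
  i=0: ✗ (lhs fails at k=0 before rhs at j=1)
  i=1: ✓ (rhs at j=1)
  i=2: ✗ (no rhs in [2,4])
  i=3: ✗ (no rhs in [3,5])
  i=4: ✗ (lhs fails at k=4 before rhs at j=6)
  i=5: ✓ (rhs at j=6; lhs holds on [5,5])
  i=6: ✓ (rhs at j=6)
  i=7: ✗ (no rhs in [7,9])
  i=8: ✗ (lhs fails at k=8 before rhs at j=10)
  i=9: ✓ (rhs at j=10; lhs holds on [9,9])
Positions where it holds: {1, 5, 6, 9} → 4.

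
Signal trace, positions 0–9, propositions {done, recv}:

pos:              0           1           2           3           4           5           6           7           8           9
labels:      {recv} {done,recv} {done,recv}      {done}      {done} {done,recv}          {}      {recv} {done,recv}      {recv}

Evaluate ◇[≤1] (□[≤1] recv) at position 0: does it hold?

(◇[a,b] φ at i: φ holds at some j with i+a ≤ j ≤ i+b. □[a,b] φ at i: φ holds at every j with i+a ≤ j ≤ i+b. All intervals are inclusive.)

Check □[≤1] recv at each j in [0,1]:
  j=0: holds on [0,1]
  j=1: holds on [1,2]
Found at j=0 → formula holds.

Yes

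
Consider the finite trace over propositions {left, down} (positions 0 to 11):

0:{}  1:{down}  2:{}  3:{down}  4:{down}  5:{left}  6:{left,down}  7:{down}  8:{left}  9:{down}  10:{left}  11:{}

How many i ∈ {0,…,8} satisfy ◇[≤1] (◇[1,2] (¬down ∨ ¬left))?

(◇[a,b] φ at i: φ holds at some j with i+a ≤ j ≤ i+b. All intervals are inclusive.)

Evaluate at each i in [0,8]:
  i=0: ✓ (witness j=0)
  i=1: ✓ (witness j=1)
  i=2: ✓ (witness j=2)
  i=3: ✓ (witness j=3)
  i=4: ✓ (witness j=4)
  i=5: ✓ (witness j=5)
  i=6: ✓ (witness j=6)
  i=7: ✓ (witness j=7)
  i=8: ✓ (witness j=8)
Positions where it holds: {0, 1, 2, 3, 4, 5, 6, 7, 8} → 9.

9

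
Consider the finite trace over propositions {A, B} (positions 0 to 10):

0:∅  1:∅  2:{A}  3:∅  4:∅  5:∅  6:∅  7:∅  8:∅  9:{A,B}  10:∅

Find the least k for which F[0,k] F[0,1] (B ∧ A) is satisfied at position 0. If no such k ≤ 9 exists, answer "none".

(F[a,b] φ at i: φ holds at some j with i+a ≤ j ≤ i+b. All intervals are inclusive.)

Scan j = 0,1,… for F[0,1] (B ∧ A):
  j=0: fails
  j=1: fails
  j=2: fails
  j=3: fails
  j=4: fails
  j=5: fails
  j=6: fails
  j=7: fails
  j=8: holds
First hit at j=8, so smallest k = 8-0 = 8.

8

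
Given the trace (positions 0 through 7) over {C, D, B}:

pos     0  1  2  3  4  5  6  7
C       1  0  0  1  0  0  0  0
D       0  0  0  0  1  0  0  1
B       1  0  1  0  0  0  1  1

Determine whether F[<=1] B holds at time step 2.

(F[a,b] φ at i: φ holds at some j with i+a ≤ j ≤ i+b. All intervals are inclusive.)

Check B at each j in [2,3]:
  j=2: true
  j=3: false
Found at j=2 → formula holds.

Yes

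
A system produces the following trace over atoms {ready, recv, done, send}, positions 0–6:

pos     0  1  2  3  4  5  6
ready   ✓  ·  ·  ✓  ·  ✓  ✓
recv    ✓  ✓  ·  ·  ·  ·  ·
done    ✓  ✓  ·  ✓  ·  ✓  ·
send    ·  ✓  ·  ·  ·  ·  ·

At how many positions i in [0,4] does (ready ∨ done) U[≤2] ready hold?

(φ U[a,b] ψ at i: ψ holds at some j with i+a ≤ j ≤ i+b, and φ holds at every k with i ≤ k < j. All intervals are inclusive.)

2

Evaluate at each i in [0,4]:
  i=0: ✓ (rhs at j=0)
  i=1: ✗ (lhs fails at k=2 before rhs at j=3)
  i=2: ✗ (lhs fails at k=2 before rhs at j=3)
  i=3: ✓ (rhs at j=3)
  i=4: ✗ (lhs fails at k=4 before rhs at j=5)
Positions where it holds: {0, 3} → 2.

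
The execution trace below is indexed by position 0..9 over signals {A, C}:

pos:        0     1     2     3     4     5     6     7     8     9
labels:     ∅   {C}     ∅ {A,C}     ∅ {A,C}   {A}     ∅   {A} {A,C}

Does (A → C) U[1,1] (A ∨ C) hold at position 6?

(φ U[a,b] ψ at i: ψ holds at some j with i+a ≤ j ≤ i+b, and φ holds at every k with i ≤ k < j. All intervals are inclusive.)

No

Need some j in [7,7] with (A ∨ C), and (A → C) at every k in [6,j-1].
  j=7: (A ∨ C) false.
No j in the window works → until fails.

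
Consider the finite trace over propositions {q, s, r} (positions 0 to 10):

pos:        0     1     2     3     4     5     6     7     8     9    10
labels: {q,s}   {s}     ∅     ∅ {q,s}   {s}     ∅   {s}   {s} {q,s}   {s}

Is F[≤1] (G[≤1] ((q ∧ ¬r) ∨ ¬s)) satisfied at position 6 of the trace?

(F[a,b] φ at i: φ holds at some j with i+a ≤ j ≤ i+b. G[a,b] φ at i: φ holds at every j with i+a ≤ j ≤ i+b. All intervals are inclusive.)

Check G[≤1] ((q ∧ ¬r) ∨ ¬s) at each j in [6,7]:
  j=6: fails at 7
  j=7: fails at 7
No position in the window satisfies it → formula fails.

False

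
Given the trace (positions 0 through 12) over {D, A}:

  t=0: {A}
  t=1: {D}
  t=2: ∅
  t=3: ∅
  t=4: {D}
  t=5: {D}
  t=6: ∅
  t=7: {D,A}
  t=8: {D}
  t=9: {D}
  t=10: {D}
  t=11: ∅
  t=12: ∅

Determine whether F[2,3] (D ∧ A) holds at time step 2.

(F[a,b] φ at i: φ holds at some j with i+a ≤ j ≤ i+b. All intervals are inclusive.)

No

Check (D ∧ A) at each j in [4,5]:
  j=4: false
  j=5: false
No position in the window satisfies it → formula fails.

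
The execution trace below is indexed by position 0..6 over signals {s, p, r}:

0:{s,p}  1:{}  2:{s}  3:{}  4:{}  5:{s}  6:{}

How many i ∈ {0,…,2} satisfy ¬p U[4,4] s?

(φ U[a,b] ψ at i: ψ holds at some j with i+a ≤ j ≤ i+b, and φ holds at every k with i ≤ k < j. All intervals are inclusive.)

Evaluate at each i in [0,2]:
  i=0: ✗ (no rhs in [4,4])
  i=1: ✓ (rhs at j=5; lhs holds on [1,4])
  i=2: ✗ (no rhs in [6,6])
Positions where it holds: {1} → 1.

1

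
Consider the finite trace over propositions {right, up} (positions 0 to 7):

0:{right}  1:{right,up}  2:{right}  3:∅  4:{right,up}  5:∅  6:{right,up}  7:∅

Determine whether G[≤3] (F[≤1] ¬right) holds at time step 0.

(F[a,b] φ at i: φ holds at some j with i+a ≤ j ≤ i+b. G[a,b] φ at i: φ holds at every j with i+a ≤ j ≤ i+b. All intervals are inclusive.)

Check F[≤1] ¬right at every j in [0,3]:
  j=0: fails (none in [0,1])
  j=1: fails (none in [1,2])
  j=2: holds (witness at 3)
  j=3: holds (witness at 3)
Fails at j=0 → formula fails.

No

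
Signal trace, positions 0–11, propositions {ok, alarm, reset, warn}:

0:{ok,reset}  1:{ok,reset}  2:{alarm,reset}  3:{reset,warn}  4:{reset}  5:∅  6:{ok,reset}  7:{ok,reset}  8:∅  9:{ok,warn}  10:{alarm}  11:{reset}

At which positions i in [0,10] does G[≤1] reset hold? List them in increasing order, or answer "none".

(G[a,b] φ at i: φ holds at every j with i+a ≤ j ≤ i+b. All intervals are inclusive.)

Evaluate at each i in [0,10]:
  i=0: ✓ (all of [0,1])
  i=1: ✓ (all of [1,2])
  i=2: ✓ (all of [2,3])
  i=3: ✓ (all of [3,4])
  i=4: ✗ (fails at j=5)
  i=5: ✗ (fails at j=5)
  i=6: ✓ (all of [6,7])
  i=7: ✗ (fails at j=8)
  i=8: ✗ (fails at j=8)
  i=9: ✗ (fails at j=9)
  i=10: ✗ (fails at j=10)

0, 1, 2, 3, 6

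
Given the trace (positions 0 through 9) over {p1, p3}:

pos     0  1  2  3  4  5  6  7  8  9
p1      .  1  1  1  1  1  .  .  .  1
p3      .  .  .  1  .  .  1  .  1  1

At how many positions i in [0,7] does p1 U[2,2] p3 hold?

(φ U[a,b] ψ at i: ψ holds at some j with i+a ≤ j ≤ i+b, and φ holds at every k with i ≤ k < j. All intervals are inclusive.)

Evaluate at each i in [0,7]:
  i=0: ✗ (no rhs in [2,2])
  i=1: ✓ (rhs at j=3; lhs holds on [1,2])
  i=2: ✗ (no rhs in [4,4])
  i=3: ✗ (no rhs in [5,5])
  i=4: ✓ (rhs at j=6; lhs holds on [4,5])
  i=5: ✗ (no rhs in [7,7])
  i=6: ✗ (lhs fails at k=6 before rhs at j=8)
  i=7: ✗ (lhs fails at k=7 before rhs at j=9)
Positions where it holds: {1, 4} → 2.

2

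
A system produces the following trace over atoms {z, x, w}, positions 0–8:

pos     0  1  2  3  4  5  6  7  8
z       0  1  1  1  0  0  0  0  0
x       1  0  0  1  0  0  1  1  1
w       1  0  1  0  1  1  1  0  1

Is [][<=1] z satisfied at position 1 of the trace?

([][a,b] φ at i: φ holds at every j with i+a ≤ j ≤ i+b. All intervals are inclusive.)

Yes

Check z at every j in [1,2]:
  j=1: true
  j=2: true
All positions satisfy it → formula holds.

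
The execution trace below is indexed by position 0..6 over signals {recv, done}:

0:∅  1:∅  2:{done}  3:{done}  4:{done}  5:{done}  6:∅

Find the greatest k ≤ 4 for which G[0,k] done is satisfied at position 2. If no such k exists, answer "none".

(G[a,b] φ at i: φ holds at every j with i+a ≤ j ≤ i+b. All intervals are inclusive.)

done must hold from j=2 onward; find where it first fails.
  j=2: holds
  j=3: holds
  j=4: holds
  j=5: holds
  j=6: fails
Holds on [2,5], so largest k = 3.

3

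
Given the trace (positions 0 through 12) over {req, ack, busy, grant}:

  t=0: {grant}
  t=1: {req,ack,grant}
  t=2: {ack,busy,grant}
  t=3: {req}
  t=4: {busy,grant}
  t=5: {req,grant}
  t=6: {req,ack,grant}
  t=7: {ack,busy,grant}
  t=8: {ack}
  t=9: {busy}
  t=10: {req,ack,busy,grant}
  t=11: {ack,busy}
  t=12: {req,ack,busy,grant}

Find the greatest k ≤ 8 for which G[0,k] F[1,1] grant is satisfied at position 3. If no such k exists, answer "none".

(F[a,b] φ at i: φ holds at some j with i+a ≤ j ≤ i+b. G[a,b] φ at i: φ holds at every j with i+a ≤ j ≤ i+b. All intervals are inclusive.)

F[1,1] grant must hold from j=3 onward; find where it first fails.
  j=3: holds
  j=4: holds
  j=5: holds
  j=6: holds
  j=7: fails
Holds on [3,6], so largest k = 3.

3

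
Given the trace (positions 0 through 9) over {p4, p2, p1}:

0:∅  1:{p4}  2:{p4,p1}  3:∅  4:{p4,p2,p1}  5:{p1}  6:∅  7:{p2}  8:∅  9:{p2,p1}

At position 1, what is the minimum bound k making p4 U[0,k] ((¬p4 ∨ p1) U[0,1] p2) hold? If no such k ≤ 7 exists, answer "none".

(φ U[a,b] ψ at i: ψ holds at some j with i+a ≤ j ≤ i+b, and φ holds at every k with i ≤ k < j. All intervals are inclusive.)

Need earliest j ≥ 1 with ((¬p4 ∨ p1) U[0,1] p2), and p4 at every k in [1,j-1].
  j=1: rhs fails.
  j=2: rhs fails.
  j=3: rhs holds; lhs holds on [1,2]. k = 2.

2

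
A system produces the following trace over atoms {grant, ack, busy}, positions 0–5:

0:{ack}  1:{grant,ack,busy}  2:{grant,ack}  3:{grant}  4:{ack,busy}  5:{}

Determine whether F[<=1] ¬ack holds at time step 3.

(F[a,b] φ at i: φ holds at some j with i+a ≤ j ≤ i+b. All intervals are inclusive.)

True

Check ¬ack at each j in [3,4]:
  j=3: true
  j=4: false
Found at j=3 → formula holds.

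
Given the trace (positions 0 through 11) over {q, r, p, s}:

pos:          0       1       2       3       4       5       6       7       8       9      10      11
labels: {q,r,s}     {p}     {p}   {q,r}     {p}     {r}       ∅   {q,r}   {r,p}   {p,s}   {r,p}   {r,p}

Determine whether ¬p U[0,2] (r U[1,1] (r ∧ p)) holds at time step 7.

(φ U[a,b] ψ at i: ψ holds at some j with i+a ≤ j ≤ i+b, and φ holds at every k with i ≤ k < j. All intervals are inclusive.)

Holds

Need some j in [7,9] with (r U[1,1] (r ∧ p)), and ¬p at every k in [7,j-1].
  j=7: (r U[1,1] (r ∧ p)) holds; no prefix to check → satisfied.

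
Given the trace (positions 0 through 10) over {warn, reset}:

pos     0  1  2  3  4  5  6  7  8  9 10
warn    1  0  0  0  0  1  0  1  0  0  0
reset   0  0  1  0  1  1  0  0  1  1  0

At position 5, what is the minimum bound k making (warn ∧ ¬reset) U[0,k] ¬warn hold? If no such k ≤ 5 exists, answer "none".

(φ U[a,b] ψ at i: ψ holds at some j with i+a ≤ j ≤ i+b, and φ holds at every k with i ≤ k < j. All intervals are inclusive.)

none

Need earliest j ≥ 5 with ¬warn, and (warn ∧ ¬reset) at every k in [5,j-1].
  j=5: rhs fails.
  j=6: rhs holds but lhs fails at k=5.
  j=7: rhs fails.
  j=8: rhs holds but lhs fails at k=5.
  j=9: rhs holds but lhs fails at k=5.
  j=10: rhs holds but lhs fails at k=5.
No witness within the range → none.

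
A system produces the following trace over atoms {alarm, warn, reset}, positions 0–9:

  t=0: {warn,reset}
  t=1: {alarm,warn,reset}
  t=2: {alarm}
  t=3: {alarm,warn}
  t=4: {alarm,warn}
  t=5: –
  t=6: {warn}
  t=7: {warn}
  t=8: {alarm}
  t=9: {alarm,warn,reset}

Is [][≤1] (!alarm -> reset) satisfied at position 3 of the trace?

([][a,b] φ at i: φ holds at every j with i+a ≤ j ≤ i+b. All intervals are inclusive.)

Check (!alarm -> reset) at every j in [3,4]:
  j=3: antecedent false → ✓
  j=4: antecedent false → ✓
All positions satisfy it → formula holds.

Yes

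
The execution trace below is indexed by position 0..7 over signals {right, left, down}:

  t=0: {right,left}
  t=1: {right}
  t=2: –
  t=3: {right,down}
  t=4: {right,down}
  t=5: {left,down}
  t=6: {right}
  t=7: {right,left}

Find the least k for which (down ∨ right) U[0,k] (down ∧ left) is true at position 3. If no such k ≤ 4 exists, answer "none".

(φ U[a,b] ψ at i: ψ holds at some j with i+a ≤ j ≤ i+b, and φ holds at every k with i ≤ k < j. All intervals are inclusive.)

Need earliest j ≥ 3 with (down ∧ left), and (down ∨ right) at every k in [3,j-1].
  j=3: rhs fails.
  j=4: rhs fails.
  j=5: rhs holds; lhs holds on [3,4]. k = 2.

2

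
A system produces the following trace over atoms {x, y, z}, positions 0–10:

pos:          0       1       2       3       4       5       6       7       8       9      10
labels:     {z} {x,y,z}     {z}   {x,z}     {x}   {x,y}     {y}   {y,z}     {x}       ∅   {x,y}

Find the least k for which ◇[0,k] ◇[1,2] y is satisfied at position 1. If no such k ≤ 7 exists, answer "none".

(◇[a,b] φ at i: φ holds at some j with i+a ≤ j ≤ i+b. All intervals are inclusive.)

2

Scan j = 1,2,… for ◇[1,2] y:
  j=1: fails
  j=2: fails
  j=3: holds
First hit at j=3, so smallest k = 3-1 = 2.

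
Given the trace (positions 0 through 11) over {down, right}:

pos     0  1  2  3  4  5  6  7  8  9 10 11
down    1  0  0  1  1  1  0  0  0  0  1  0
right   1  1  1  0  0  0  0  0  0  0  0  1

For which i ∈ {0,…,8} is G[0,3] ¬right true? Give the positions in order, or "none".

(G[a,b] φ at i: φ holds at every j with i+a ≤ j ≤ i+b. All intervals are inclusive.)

3, 4, 5, 6, 7

Evaluate at each i in [0,8]:
  i=0: ✗ (fails at j=0)
  i=1: ✗ (fails at j=1)
  i=2: ✗ (fails at j=2)
  i=3: ✓ (all of [3,6])
  i=4: ✓ (all of [4,7])
  i=5: ✓ (all of [5,8])
  i=6: ✓ (all of [6,9])
  i=7: ✓ (all of [7,10])
  i=8: ✗ (fails at j=11)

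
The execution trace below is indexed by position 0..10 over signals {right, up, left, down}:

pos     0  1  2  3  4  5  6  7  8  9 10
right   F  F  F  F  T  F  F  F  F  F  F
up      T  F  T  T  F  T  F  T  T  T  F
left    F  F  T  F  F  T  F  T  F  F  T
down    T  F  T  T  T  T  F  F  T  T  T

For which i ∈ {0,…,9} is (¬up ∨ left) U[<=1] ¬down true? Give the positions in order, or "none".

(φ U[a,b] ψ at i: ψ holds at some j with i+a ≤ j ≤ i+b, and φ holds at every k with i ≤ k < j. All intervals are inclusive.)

Evaluate at each i in [0,9]:
  i=0: ✗ (lhs fails at k=0 before rhs at j=1)
  i=1: ✓ (rhs at j=1)
  i=2: ✗ (no rhs in [2,3])
  i=3: ✗ (no rhs in [3,4])
  i=4: ✗ (no rhs in [4,5])
  i=5: ✓ (rhs at j=6; lhs holds on [5,5])
  i=6: ✓ (rhs at j=6)
  i=7: ✓ (rhs at j=7)
  i=8: ✗ (no rhs in [8,9])
  i=9: ✗ (no rhs in [9,10])

1, 5, 6, 7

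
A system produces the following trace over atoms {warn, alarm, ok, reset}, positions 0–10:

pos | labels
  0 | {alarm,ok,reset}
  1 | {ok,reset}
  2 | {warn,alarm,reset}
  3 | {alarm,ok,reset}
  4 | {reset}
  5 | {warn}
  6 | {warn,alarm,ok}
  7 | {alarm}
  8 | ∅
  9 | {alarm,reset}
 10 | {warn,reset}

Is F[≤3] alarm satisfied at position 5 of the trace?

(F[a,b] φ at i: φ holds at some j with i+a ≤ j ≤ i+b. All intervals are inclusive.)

Holds

Check alarm at each j in [5,8]:
  j=5: false
  j=6: true
  j=7: true
  j=8: false
Found at j=6 → formula holds.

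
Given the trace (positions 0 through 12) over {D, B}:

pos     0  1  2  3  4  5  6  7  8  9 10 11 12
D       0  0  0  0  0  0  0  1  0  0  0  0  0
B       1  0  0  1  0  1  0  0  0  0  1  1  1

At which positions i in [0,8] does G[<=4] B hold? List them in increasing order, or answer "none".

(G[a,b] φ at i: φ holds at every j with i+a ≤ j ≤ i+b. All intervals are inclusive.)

none

Evaluate at each i in [0,8]:
  i=0: ✗ (fails at j=1)
  i=1: ✗ (fails at j=1)
  i=2: ✗ (fails at j=2)
  i=3: ✗ (fails at j=4)
  i=4: ✗ (fails at j=4)
  i=5: ✗ (fails at j=6)
  i=6: ✗ (fails at j=6)
  i=7: ✗ (fails at j=7)
  i=8: ✗ (fails at j=8)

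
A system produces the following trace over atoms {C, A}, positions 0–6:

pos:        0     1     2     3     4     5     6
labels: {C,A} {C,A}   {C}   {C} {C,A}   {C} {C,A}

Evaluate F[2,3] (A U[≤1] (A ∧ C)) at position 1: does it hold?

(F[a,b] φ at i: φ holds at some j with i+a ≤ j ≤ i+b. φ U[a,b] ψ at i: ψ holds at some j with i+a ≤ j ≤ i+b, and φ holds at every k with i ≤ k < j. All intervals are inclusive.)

Holds

Check (A U[≤1] (A ∧ C)) at each j in [3,4]:
  j=3: fails
  j=4: holds
Found at j=4 → formula holds.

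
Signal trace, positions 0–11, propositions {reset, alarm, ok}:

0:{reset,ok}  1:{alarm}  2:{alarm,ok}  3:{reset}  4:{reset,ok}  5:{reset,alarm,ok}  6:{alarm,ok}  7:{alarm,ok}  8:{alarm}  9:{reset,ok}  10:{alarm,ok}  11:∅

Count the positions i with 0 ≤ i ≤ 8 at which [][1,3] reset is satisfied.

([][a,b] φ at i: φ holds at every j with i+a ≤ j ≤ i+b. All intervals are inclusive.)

1

Evaluate at each i in [0,8]:
  i=0: ✗ (fails at j=1)
  i=1: ✗ (fails at j=2)
  i=2: ✓ (all of [3,5])
  i=3: ✗ (fails at j=6)
  i=4: ✗ (fails at j=6)
  i=5: ✗ (fails at j=6)
  i=6: ✗ (fails at j=7)
  i=7: ✗ (fails at j=8)
  i=8: ✗ (fails at j=10)
Positions where it holds: {2} → 1.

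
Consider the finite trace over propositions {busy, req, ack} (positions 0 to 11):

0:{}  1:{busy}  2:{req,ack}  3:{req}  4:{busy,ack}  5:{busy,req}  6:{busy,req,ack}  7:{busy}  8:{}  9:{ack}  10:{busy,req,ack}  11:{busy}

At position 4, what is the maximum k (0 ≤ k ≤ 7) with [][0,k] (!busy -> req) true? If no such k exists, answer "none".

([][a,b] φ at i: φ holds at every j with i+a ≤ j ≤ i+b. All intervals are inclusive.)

(!busy -> req) must hold from j=4 onward; find where it first fails.
  j=4: holds
  j=5: holds
  j=6: holds
  j=7: holds
  j=8: fails
Holds on [4,7], so largest k = 3.

3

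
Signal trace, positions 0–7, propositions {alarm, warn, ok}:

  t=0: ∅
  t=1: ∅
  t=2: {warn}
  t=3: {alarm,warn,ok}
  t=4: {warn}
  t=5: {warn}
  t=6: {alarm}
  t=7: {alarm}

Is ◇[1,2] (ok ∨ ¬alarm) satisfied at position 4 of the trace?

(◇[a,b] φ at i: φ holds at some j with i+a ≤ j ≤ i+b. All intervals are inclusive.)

Check (ok ∨ ¬alarm) at each j in [5,6]:
  j=5: true
  j=6: false
Found at j=5 → formula holds.

Holds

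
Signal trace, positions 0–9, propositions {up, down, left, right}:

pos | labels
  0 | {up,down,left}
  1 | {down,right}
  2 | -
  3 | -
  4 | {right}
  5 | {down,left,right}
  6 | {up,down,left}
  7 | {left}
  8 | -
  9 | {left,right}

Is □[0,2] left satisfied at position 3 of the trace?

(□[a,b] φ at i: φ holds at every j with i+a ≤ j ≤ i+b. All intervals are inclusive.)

Check left at every j in [3,5]:
  j=3: false
  j=4: false
  j=5: true
Fails at j=3 → formula fails.

No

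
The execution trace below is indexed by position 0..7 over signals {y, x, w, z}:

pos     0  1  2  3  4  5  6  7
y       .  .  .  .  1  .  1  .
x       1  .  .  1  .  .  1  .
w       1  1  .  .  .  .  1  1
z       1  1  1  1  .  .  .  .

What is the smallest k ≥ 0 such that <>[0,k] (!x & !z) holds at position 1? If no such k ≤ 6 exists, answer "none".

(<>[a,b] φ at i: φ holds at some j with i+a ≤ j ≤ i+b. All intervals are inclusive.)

Scan j = 1,2,… for (!x & !z):
  j=1: fails
  j=2: fails
  j=3: fails
  j=4: holds
First hit at j=4, so smallest k = 4-1 = 3.

3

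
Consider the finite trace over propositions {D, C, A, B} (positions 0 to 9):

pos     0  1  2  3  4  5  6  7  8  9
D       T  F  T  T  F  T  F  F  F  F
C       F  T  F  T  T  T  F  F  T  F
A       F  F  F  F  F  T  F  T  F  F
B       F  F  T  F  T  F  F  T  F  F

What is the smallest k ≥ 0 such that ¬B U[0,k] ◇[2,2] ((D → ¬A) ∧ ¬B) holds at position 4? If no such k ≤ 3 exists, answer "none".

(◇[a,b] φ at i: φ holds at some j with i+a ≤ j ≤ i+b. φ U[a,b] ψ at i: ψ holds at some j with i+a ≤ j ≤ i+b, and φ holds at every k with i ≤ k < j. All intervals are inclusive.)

0

Need earliest j ≥ 4 with ◇[2,2] ((D → ¬A) ∧ ¬B), and ¬B at every k in [4,j-1].
  j=4: rhs holds (empty prefix). k = 0.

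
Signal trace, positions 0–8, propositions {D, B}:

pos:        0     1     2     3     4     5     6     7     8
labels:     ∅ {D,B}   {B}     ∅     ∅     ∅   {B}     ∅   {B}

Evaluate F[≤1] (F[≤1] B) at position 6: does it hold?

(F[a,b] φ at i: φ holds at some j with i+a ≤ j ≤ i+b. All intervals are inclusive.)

Holds

Check F[≤1] B at each j in [6,7]:
  j=6: holds (witness at 6)
  j=7: holds (witness at 8)
Found at j=6 → formula holds.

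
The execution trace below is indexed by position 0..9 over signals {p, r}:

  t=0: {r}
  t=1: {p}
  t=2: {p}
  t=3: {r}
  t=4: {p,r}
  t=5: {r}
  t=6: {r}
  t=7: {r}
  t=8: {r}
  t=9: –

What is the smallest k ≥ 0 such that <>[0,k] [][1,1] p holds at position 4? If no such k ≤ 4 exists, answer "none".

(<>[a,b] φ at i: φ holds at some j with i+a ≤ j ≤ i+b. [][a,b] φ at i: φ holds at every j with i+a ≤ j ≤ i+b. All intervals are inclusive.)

none

Scan j = 4,5,… for [][1,1] p:
  j=4: fails
  j=5: fails
  j=6: fails
  j=7: fails
  j=8: fails
No j in [4,8] satisfies it → none.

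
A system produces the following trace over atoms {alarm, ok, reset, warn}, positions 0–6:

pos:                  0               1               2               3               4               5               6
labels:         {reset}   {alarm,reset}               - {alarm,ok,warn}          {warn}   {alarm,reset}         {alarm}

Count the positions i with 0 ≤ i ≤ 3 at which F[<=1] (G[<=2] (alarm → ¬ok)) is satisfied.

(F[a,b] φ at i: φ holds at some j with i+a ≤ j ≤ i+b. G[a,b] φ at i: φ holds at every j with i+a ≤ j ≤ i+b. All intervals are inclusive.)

2

Evaluate at each i in [0,3]:
  i=0: ✓ (witness j=0)
  i=1: ✗ (none in [1,2])
  i=2: ✗ (none in [2,3])
  i=3: ✓ (witness j=4)
Positions where it holds: {0, 3} → 2.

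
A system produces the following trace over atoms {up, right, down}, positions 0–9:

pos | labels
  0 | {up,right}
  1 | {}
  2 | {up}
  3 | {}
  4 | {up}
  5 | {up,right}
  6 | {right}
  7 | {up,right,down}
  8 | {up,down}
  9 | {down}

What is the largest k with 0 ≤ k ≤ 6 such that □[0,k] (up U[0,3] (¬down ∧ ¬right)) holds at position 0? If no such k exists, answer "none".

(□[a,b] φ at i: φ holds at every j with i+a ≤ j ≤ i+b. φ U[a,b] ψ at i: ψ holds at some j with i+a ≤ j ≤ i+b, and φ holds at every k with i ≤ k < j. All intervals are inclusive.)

(up U[0,3] (¬down ∧ ¬right)) must hold from j=0 onward; find where it first fails.
  j=0: holds
  j=1: holds
  j=2: holds
  j=3: holds
  j=4: holds
  j=5: fails
Holds on [0,4], so largest k = 4.

4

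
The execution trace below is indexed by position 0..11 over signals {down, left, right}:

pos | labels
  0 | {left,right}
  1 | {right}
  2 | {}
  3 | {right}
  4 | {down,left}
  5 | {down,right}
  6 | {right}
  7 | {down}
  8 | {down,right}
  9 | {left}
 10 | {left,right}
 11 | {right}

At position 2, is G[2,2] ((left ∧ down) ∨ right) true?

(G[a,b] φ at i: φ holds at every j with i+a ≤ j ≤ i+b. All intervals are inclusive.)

Yes

Check ((left ∧ down) ∨ right) at every j in [4,4]:
  j=4: true
All positions satisfy it → formula holds.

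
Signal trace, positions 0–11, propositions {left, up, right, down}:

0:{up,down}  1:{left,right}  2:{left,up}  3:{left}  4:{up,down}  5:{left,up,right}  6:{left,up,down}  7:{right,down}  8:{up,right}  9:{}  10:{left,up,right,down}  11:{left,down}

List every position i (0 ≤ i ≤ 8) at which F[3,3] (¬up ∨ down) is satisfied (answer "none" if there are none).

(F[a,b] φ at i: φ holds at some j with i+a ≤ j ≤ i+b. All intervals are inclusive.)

0, 1, 3, 4, 6, 7, 8

Evaluate at each i in [0,8]:
  i=0: ✓ (witness j=3)
  i=1: ✓ (witness j=4)
  i=2: ✗ (none in [5,5])
  i=3: ✓ (witness j=6)
  i=4: ✓ (witness j=7)
  i=5: ✗ (none in [8,8])
  i=6: ✓ (witness j=9)
  i=7: ✓ (witness j=10)
  i=8: ✓ (witness j=11)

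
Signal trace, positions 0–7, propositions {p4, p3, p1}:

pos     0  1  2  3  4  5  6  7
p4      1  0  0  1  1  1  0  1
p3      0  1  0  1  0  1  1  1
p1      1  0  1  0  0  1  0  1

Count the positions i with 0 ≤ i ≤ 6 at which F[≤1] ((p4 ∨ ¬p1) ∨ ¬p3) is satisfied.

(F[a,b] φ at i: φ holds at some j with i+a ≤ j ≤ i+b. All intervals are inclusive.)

7

Evaluate at each i in [0,6]:
  i=0: ✓ (witness j=0)
  i=1: ✓ (witness j=1)
  i=2: ✓ (witness j=2)
  i=3: ✓ (witness j=3)
  i=4: ✓ (witness j=4)
  i=5: ✓ (witness j=5)
  i=6: ✓ (witness j=6)
Positions where it holds: {0, 1, 2, 3, 4, 5, 6} → 7.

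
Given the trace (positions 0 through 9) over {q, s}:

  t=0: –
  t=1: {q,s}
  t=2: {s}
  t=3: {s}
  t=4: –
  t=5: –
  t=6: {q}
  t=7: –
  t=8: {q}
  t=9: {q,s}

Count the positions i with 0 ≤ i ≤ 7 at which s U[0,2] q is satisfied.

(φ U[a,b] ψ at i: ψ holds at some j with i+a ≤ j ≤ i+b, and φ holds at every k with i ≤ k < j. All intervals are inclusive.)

2

Evaluate at each i in [0,7]:
  i=0: ✗ (lhs fails at k=0 before rhs at j=1)
  i=1: ✓ (rhs at j=1)
  i=2: ✗ (no rhs in [2,4])
  i=3: ✗ (no rhs in [3,5])
  i=4: ✗ (lhs fails at k=4 before rhs at j=6)
  i=5: ✗ (lhs fails at k=5 before rhs at j=6)
  i=6: ✓ (rhs at j=6)
  i=7: ✗ (lhs fails at k=7 before rhs at j=8)
Positions where it holds: {1, 6} → 2.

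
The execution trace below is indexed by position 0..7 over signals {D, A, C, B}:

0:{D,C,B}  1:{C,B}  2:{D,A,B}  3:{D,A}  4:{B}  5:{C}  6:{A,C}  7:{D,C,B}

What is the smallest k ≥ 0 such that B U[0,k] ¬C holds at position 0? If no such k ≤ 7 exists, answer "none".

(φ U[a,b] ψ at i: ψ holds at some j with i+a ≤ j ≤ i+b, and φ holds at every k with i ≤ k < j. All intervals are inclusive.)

2

Need earliest j ≥ 0 with ¬C, and B at every k in [0,j-1].
  j=0: rhs fails.
  j=1: rhs fails.
  j=2: rhs holds; lhs holds on [0,1]. k = 2.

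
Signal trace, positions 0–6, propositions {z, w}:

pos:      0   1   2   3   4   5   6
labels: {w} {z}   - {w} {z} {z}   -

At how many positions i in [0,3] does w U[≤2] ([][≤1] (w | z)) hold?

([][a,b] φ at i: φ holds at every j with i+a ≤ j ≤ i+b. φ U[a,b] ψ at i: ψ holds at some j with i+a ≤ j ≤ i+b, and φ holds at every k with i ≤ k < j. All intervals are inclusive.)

2

Evaluate at each i in [0,3]:
  i=0: ✓ (rhs at j=0)
  i=1: ✗ (lhs fails at k=1 before rhs at j=3)
  i=2: ✗ (lhs fails at k=2 before rhs at j=3)
  i=3: ✓ (rhs at j=3)
Positions where it holds: {0, 3} → 2.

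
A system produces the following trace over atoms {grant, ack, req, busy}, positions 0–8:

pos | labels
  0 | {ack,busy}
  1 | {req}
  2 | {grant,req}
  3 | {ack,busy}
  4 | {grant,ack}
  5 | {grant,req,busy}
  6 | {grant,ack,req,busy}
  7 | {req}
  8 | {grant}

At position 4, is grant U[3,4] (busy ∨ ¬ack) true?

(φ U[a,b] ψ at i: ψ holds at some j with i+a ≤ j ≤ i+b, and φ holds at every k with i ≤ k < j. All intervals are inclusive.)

True

Need some j in [7,8] with (busy ∨ ¬ack), and grant at every k in [4,j-1].
  j=7: (busy ∨ ¬ack) holds; grant holds at every k in [4,6] → satisfied.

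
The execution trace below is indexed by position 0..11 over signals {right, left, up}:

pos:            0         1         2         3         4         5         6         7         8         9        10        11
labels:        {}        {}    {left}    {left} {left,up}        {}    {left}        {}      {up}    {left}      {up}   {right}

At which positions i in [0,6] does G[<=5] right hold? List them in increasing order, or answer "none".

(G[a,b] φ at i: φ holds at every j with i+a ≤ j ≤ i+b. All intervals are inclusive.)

Evaluate at each i in [0,6]:
  i=0: ✗ (fails at j=0)
  i=1: ✗ (fails at j=1)
  i=2: ✗ (fails at j=2)
  i=3: ✗ (fails at j=3)
  i=4: ✗ (fails at j=4)
  i=5: ✗ (fails at j=5)
  i=6: ✗ (fails at j=6)

none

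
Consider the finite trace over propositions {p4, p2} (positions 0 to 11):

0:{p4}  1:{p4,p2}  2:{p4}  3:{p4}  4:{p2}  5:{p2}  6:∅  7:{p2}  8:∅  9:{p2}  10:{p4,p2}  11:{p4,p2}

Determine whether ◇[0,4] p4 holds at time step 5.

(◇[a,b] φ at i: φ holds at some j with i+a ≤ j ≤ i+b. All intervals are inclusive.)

Check p4 at each j in [5,9]:
  j=5: false
  j=6: false
  j=7: false
  j=8: false
  j=9: false
No position in the window satisfies it → formula fails.

False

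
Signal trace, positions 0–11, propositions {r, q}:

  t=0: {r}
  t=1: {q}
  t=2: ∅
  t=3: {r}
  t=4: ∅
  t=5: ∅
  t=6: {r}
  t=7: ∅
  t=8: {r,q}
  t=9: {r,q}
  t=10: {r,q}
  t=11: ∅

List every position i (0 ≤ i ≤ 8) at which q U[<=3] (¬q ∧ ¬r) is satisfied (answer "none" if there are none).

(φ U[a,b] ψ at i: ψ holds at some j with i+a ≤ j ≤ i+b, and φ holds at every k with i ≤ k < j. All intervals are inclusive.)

Evaluate at each i in [0,8]:
  i=0: ✗ (lhs fails at k=0 before rhs at j=2)
  i=1: ✓ (rhs at j=2; lhs holds on [1,1])
  i=2: ✓ (rhs at j=2)
  i=3: ✗ (lhs fails at k=3 before rhs at j=4)
  i=4: ✓ (rhs at j=4)
  i=5: ✓ (rhs at j=5)
  i=6: ✗ (lhs fails at k=6 before rhs at j=7)
  i=7: ✓ (rhs at j=7)
  i=8: ✓ (rhs at j=11; lhs holds on [8,10])

1, 2, 4, 5, 7, 8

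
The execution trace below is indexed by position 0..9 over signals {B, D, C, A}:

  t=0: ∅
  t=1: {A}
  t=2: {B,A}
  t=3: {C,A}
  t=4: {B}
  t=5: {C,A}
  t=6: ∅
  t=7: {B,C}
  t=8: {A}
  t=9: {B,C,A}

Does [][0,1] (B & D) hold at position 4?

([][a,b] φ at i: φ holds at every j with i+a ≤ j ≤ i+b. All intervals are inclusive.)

Check (B & D) at every j in [4,5]:
  j=4: false
  j=5: false
Fails at j=4 → formula fails.

Does not hold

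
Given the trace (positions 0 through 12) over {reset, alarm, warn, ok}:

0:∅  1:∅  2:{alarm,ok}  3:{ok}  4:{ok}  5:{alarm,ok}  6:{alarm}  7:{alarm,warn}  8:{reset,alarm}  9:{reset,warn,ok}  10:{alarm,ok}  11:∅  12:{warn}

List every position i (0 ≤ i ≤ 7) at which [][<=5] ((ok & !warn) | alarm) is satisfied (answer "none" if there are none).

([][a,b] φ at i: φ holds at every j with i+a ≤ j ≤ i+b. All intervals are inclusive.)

Evaluate at each i in [0,7]:
  i=0: ✗ (fails at j=0)
  i=1: ✗ (fails at j=1)
  i=2: ✓ (all of [2,7])
  i=3: ✓ (all of [3,8])
  i=4: ✗ (fails at j=9)
  i=5: ✗ (fails at j=9)
  i=6: ✗ (fails at j=9)
  i=7: ✗ (fails at j=9)

2, 3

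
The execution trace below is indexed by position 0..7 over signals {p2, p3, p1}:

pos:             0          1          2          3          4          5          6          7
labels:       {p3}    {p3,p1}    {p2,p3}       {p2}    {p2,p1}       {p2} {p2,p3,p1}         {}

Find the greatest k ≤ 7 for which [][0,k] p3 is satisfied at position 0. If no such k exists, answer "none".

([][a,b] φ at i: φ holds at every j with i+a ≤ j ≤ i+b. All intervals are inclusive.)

p3 must hold from j=0 onward; find where it first fails.
  j=0: holds
  j=1: holds
  j=2: holds
  j=3: fails
Holds on [0,2], so largest k = 2.

2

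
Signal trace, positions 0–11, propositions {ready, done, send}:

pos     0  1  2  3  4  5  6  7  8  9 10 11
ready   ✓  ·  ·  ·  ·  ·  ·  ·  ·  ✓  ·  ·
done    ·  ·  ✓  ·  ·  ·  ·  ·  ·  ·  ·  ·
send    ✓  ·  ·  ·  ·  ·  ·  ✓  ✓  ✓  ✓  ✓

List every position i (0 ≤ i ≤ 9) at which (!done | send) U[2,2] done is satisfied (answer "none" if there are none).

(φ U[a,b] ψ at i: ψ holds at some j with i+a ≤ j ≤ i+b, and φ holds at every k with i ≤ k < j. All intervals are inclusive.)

Evaluate at each i in [0,9]:
  i=0: ✓ (rhs at j=2; lhs holds on [0,1])
  i=1: ✗ (no rhs in [3,3])
  i=2: ✗ (no rhs in [4,4])
  i=3: ✗ (no rhs in [5,5])
  i=4: ✗ (no rhs in [6,6])
  i=5: ✗ (no rhs in [7,7])
  i=6: ✗ (no rhs in [8,8])
  i=7: ✗ (no rhs in [9,9])
  i=8: ✗ (no rhs in [10,10])
  i=9: ✗ (no rhs in [11,11])

0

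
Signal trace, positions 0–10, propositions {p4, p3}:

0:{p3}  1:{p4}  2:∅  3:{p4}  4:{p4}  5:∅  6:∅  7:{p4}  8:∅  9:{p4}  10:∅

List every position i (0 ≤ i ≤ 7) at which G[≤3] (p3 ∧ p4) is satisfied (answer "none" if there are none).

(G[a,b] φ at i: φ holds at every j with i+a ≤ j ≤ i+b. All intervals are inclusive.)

none

Evaluate at each i in [0,7]:
  i=0: ✗ (fails at j=0)
  i=1: ✗ (fails at j=1)
  i=2: ✗ (fails at j=2)
  i=3: ✗ (fails at j=3)
  i=4: ✗ (fails at j=4)
  i=5: ✗ (fails at j=5)
  i=6: ✗ (fails at j=6)
  i=7: ✗ (fails at j=7)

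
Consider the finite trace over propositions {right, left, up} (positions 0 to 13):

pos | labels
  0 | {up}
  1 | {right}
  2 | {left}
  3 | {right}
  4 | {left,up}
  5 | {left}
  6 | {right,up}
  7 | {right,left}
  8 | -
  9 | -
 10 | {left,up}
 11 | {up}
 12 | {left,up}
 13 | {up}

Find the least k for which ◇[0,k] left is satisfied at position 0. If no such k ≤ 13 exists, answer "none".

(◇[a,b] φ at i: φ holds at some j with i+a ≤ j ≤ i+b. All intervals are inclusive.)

2

Scan j = 0,1,… for left:
  j=0: fails
  j=1: fails
  j=2: holds
First hit at j=2, so smallest k = 2-0 = 2.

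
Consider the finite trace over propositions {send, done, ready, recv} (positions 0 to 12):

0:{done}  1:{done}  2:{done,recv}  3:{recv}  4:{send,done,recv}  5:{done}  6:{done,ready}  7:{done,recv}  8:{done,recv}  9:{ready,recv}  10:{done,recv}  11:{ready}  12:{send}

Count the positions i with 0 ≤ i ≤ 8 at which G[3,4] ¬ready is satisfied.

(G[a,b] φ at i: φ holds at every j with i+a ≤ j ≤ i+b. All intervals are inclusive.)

Evaluate at each i in [0,8]:
  i=0: ✓ (all of [3,4])
  i=1: ✓ (all of [4,5])
  i=2: ✗ (fails at j=6)
  i=3: ✗ (fails at j=6)
  i=4: ✓ (all of [7,8])
  i=5: ✗ (fails at j=9)
  i=6: ✗ (fails at j=9)
  i=7: ✗ (fails at j=11)
  i=8: ✗ (fails at j=11)
Positions where it holds: {0, 1, 4} → 3.

3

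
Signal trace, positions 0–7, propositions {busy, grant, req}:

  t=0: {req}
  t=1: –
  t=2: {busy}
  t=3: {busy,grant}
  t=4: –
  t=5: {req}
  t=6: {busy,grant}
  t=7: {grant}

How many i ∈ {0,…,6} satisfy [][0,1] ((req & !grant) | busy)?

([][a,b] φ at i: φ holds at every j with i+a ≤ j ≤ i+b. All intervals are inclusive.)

2

Evaluate at each i in [0,6]:
  i=0: ✗ (fails at j=1)
  i=1: ✗ (fails at j=1)
  i=2: ✓ (all of [2,3])
  i=3: ✗ (fails at j=4)
  i=4: ✗ (fails at j=4)
  i=5: ✓ (all of [5,6])
  i=6: ✗ (fails at j=7)
Positions where it holds: {2, 5} → 2.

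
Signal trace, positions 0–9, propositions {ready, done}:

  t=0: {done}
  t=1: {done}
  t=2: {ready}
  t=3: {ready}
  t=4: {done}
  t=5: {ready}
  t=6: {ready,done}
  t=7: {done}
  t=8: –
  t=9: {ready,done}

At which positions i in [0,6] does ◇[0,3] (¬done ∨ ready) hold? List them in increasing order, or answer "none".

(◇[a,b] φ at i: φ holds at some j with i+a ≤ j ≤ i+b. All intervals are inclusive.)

0, 1, 2, 3, 4, 5, 6

Evaluate at each i in [0,6]:
  i=0: ✓ (witness j=2)
  i=1: ✓ (witness j=2)
  i=2: ✓ (witness j=2)
  i=3: ✓ (witness j=3)
  i=4: ✓ (witness j=5)
  i=5: ✓ (witness j=5)
  i=6: ✓ (witness j=6)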